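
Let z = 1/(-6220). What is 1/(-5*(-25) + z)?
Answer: 6220/777499 ≈ 0.0080000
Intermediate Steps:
z = -1/6220 ≈ -0.00016077
1/(-5*(-25) + z) = 1/(-5*(-25) - 1/6220) = 1/(125 - 1/6220) = 1/(777499/6220) = 6220/777499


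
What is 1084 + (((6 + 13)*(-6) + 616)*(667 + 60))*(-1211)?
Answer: -441958210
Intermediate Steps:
1084 + (((6 + 13)*(-6) + 616)*(667 + 60))*(-1211) = 1084 + ((19*(-6) + 616)*727)*(-1211) = 1084 + ((-114 + 616)*727)*(-1211) = 1084 + (502*727)*(-1211) = 1084 + 364954*(-1211) = 1084 - 441959294 = -441958210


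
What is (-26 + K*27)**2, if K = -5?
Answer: 25921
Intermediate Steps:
(-26 + K*27)**2 = (-26 - 5*27)**2 = (-26 - 135)**2 = (-161)**2 = 25921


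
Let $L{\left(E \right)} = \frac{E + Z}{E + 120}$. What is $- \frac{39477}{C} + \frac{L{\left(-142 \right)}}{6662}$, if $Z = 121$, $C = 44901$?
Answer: $- \frac{1928321369}{2193623388} \approx -0.87906$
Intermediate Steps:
$L{\left(E \right)} = \frac{121 + E}{120 + E}$ ($L{\left(E \right)} = \frac{E + 121}{E + 120} = \frac{121 + E}{120 + E}$)
$- \frac{39477}{C} + \frac{L{\left(-142 \right)}}{6662} = - \frac{39477}{44901} + \frac{\frac{1}{120 - 142} \left(121 - 142\right)}{6662} = \left(-39477\right) \frac{1}{44901} + \frac{1}{-22} \left(-21\right) \frac{1}{6662} = - \frac{13159}{14967} + \left(- \frac{1}{22}\right) \left(-21\right) \frac{1}{6662} = - \frac{13159}{14967} + \frac{21}{22} \cdot \frac{1}{6662} = - \frac{13159}{14967} + \frac{21}{146564} = - \frac{1928321369}{2193623388}$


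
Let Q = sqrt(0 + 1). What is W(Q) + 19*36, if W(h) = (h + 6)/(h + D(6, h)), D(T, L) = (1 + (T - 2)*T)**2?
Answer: 428191/626 ≈ 684.01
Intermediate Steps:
D(T, L) = (1 + T*(-2 + T))**2 (D(T, L) = (1 + (-2 + T)*T)**2 = (1 + T*(-2 + T))**2)
Q = 1 (Q = sqrt(1) = 1)
W(h) = (6 + h)/(625 + h) (W(h) = (h + 6)/(h + (1 + 6**2 - 2*6)**2) = (6 + h)/(h + (1 + 36 - 12)**2) = (6 + h)/(h + 25**2) = (6 + h)/(h + 625) = (6 + h)/(625 + h))
W(Q) + 19*36 = (6 + 1)/(625 + 1) + 19*36 = 7/626 + 684 = 428191/626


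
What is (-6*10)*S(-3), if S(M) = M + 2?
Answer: 60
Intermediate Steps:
S(M) = 2 + M
(-6*10)*S(-3) = (-6*10)*(2 - 3) = -60*(-1) = 60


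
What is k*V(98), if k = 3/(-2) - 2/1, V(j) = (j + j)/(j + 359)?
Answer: -686/457 ≈ -1.5011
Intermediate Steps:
V(j) = 2*j/(359 + j) (V(j) = (2*j)/(359 + j) = 2*j/(359 + j))
k = -7/2 (k = 3*(-½) - 2*1 = -3/2 - 2 = -7/2 ≈ -3.5000)
k*V(98) = -7*98/(359 + 98) = -7*98/457 = -7/2*196/457 = -686/457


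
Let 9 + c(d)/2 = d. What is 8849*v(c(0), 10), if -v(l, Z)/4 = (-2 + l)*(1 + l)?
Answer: -12034640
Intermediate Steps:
c(d) = -18 + 2*d
v(l, Z) = -4*(1 + l)*(-2 + l) (v(l, Z) = -4*(-2 + l)*(1 + l) = -4*(1 + l)*(-2 + l))
8849*v(c(0), 10) = 8849*(8 - 4*(-18 + 2*0)**2 + 4*(-18 + 2*0)) = 8849*(8 - 4*(-18 + 0)**2 + 4*(-18 + 0)) = 8849*(8 - 4*(-18)**2 + 4*(-18)) = 8849*(8 - 4*324 - 72) = 8849*(8 - 1296 - 72) = 8849*(-1360) = -12034640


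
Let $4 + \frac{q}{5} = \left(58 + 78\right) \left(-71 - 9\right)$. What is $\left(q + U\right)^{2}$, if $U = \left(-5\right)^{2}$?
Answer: $2958816025$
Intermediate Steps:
$q = -54420$ ($q = -20 + 5 \left(58 + 78\right) \left(-71 - 9\right) = -20 + 5 \cdot 136 \left(-80\right) = -20 + 5 \left(-10880\right) = -20 - 54400 = -54420$)
$U = 25$
$\left(q + U\right)^{2} = \left(-54420 + 25\right)^{2} = \left(-54395\right)^{2} = 2958816025$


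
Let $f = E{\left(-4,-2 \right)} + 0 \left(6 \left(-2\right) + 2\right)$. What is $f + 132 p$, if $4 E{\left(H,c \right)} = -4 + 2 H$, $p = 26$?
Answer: $3429$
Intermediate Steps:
$E{\left(H,c \right)} = -1 + \frac{H}{2}$ ($E{\left(H,c \right)} = \frac{-4 + 2 H}{4} = -1 + \frac{H}{2}$)
$f = -3$ ($f = \left(-1 + \frac{1}{2} \left(-4\right)\right) + 0 \left(6 \left(-2\right) + 2\right) = \left(-1 - 2\right) + 0 \left(-12 + 2\right) = -3 + 0 \left(-10\right) = -3 + 0 = -3$)
$f + 132 p = -3 + 132 \cdot 26 = -3 + 3432 = 3429$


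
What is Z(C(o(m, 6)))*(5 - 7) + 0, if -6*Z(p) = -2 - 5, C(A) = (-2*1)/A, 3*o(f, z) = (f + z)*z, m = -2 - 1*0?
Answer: -7/3 ≈ -2.3333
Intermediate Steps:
m = -2 (m = -2 + 0 = -2)
o(f, z) = z*(f + z)/3 (o(f, z) = ((f + z)*z)/3 = (z*(f + z))/3 = z*(f + z)/3)
C(A) = -2/A
Z(p) = 7/6 (Z(p) = -(-2 - 5)/6 = -⅙*(-7) = 7/6)
Z(C(o(m, 6)))*(5 - 7) + 0 = 7*(5 - 7)/6 + 0 = (7/6)*(-2) + 0 = -7/3 + 0 = -7/3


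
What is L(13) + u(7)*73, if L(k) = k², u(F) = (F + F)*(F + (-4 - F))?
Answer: -3919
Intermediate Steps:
u(F) = -8*F (u(F) = (2*F)*(-4) = -8*F)
L(13) + u(7)*73 = 13² - 8*7*73 = 169 - 56*73 = 169 - 4088 = -3919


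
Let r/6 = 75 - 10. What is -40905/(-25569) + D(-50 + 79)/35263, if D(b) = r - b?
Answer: 53765312/33394061 ≈ 1.6100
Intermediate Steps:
r = 390 (r = 6*(75 - 10) = 6*65 = 390)
D(b) = 390 - b
-40905/(-25569) + D(-50 + 79)/35263 = -40905/(-25569) + (390 - (-50 + 79))/35263 = -40905*(-1/25569) + (390 - 1*29)*(1/35263) = 1515/947 + (390 - 29)*(1/35263) = 1515/947 + 361*(1/35263) = 1515/947 + 361/35263 = 53765312/33394061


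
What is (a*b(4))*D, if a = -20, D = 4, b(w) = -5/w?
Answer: 100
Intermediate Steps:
(a*b(4))*D = -(-100)/4*4 = -20*(-5/4)*4 = 25*4 = 100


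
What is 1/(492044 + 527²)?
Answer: 1/769773 ≈ 1.2991e-6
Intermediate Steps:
1/(492044 + 527²) = 1/(492044 + 277729) = 1/769773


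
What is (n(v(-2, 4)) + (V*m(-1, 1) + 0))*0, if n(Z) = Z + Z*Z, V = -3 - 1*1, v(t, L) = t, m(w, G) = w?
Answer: 0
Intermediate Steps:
V = -4 (V = -3 - 1 = -4)
n(Z) = Z + Z²
(n(v(-2, 4)) + (V*m(-1, 1) + 0))*0 = (-2*(1 - 2) + (-4*(-1) + 0))*0 = (-2*(-1) + (4 + 0))*0 = (2 + 4)*0 = 6*0 = 0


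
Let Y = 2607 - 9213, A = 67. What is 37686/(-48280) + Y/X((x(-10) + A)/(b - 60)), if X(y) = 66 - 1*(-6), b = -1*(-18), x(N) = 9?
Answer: -558422/6035 ≈ -92.531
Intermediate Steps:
b = 18
Y = -6606
X(y) = 72 (X(y) = 66 + 6 = 72)
37686/(-48280) + Y/X((x(-10) + A)/(b - 60)) = 37686/(-48280) - 6606/72 = 37686*(-1/48280) - 6606*1/72 = -18843/24140 - 367/4 = -558422/6035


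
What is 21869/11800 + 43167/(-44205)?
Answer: 30489903/34774600 ≈ 0.87679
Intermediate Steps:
21869/11800 + 43167/(-44205) = 21869*(1/11800) + 43167*(-1/44205) = 21869/11800 - 14389/14735 = 30489903/34774600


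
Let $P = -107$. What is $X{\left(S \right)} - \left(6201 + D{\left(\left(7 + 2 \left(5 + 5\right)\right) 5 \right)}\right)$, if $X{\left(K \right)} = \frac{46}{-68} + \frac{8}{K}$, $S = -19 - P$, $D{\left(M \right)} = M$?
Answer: $- \frac{2369883}{374} \approx -6336.6$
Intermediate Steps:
$S = 88$ ($S = -19 - -107 = -19 + 107 = 88$)
$X{\left(K \right)} = - \frac{23}{34} + \frac{8}{K}$ ($X{\left(K \right)} = 46 \left(- \frac{1}{68}\right) + \frac{8}{K} = - \frac{23}{34} + \frac{8}{K}$)
$X{\left(S \right)} - \left(6201 + D{\left(\left(7 + 2 \left(5 + 5\right)\right) 5 \right)}\right) = \left(- \frac{23}{34} + \frac{8}{88}\right) - \left(6201 + \left(7 + 2 \left(5 + 5\right)\right) 5\right) = \left(- \frac{23}{34} + 8 \cdot \frac{1}{88}\right) - \left(6201 + \left(7 + 2 \cdot 10\right) 5\right) = \left(- \frac{23}{34} + \frac{1}{11}\right) - \left(6201 + \left(7 + 20\right) 5\right) = - \frac{219}{374} - \left(6201 + 27 \cdot 5\right) = - \frac{219}{374} - \left(6201 + 135\right) = - \frac{219}{374} - 6336 = - \frac{2369883}{374}$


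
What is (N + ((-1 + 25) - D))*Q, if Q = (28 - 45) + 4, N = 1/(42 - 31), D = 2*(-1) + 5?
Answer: -3016/11 ≈ -274.18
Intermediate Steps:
D = 3 (D = -2 + 5 = 3)
N = 1/11 ≈ 0.090909
Q = -13 (Q = -17 + 4 = -13)
(N + ((-1 + 25) - D))*Q = (1/11 + ((-1 + 25) - 1*3))*(-13) = (1/11 + (24 - 3))*(-13) = (1/11 + 21)*(-13) = (232/11)*(-13) = -3016/11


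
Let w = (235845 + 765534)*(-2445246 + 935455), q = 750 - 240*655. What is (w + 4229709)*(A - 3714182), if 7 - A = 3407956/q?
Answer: 29283853453882219554384/5215 ≈ 5.6153e+18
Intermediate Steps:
q = -156450 (q = 750 - 157200 = -156450)
w = -1511873001789 (w = 1001379*(-1509791) = -1511873001789)
A = 2251553/78225 (A = 7 - 3407956/(-156450) = 7 - 3407956*(-1)/156450 = 7 - 1*(-1703978/78225) = 7 + 1703978/78225 = 2251553/78225 ≈ 28.783)
(w + 4229709)*(A - 3714182) = (-1511873001789 + 4229709)*(2251553/78225 - 3714182) = -1511868772080*(-290539635397/78225) = 29283853453882219554384/5215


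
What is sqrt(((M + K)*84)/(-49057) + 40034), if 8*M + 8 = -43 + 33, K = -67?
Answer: sqrt(96345679359035)/49057 ≈ 200.09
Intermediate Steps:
M = -9/4 (M = -1 + (-43 + 33)/8 = -1 + (1/8)*(-10) = -1 - 5/4 = -9/4 ≈ -2.2500)
sqrt(((M + K)*84)/(-49057) + 40034) = sqrt(((-9/4 - 67)*84)/(-49057) + 40034) = sqrt(-277/4*84*(-1/49057) + 40034) = sqrt(-5817*(-1/49057) + 40034) = sqrt(5817/49057 + 40034) = sqrt(1963953755/49057) = sqrt(96345679359035)/49057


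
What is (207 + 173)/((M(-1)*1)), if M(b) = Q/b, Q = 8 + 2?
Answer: -38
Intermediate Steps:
Q = 10
M(b) = 10/b
(207 + 173)/((M(-1)*1)) = (207 + 173)/(((10/(-1))*1)) = 380/(((10*(-1))*1)) = 380/((-10*1)) = 380/(-10) = 380*(-⅒) = -38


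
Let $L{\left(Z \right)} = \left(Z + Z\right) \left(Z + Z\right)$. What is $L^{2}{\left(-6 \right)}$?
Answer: $20736$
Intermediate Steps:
$L{\left(Z \right)} = 4 Z^{2}$ ($L{\left(Z \right)} = 2 Z 2 Z = 4 Z^{2}$)
$L^{2}{\left(-6 \right)} = \left(4 \left(-6\right)^{2}\right)^{2} = \left(4 \cdot 36\right)^{2} = 144^{2} = 20736$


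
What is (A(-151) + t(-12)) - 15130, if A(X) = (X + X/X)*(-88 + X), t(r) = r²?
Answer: 20864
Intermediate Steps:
A(X) = (1 + X)*(-88 + X) (A(X) = (X + 1)*(-88 + X) = (1 + X)*(-88 + X))
(A(-151) + t(-12)) - 15130 = ((-88 + (-151)² - 87*(-151)) + (-12)²) - 15130 = ((-88 + 22801 + 13137) + 144) - 15130 = (35850 + 144) - 15130 = 35994 - 15130 = 20864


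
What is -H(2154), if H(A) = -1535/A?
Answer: 1535/2154 ≈ 0.71263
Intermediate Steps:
-H(2154) = -(-1535)/2154 = -1*(-1535/2154) = 1535/2154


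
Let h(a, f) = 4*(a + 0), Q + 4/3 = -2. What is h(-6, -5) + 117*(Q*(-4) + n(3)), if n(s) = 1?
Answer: 1653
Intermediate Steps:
Q = -10/3 (Q = -4/3 - 2 = -10/3 ≈ -3.3333)
h(a, f) = 4*a
h(-6, -5) + 117*(Q*(-4) + n(3)) = 4*(-6) + 117*(-10/3*(-4) + 1) = -24 + 117*(40/3 + 1) = -24 + 117*(43/3) = -24 + 1677 = 1653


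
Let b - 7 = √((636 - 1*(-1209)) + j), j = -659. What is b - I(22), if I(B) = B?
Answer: -15 + √1186 ≈ 19.438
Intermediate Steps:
b = 7 + √1186 (b = 7 + √((636 - 1*(-1209)) - 659) = 7 + √((636 + 1209) - 659) = 7 + √(1845 - 659) = 7 + √1186 ≈ 41.438)
b - I(22) = (7 + √1186) - 1*22 = (7 + √1186) - 22 = -15 + √1186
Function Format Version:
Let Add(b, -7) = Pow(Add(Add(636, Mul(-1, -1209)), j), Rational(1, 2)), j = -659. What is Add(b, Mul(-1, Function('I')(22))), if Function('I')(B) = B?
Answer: Add(-15, Pow(1186, Rational(1, 2))) ≈ 19.438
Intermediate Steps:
b = Add(7, Pow(1186, Rational(1, 2))) (b = Add(7, Pow(Add(Add(636, Mul(-1, -1209)), -659), Rational(1, 2))) = Add(7, Pow(Add(Add(636, 1209), -659), Rational(1, 2))) = Add(7, Pow(Add(1845, -659), Rational(1, 2))) = Add(7, Pow(1186, Rational(1, 2))) ≈ 41.438)
Add(b, Mul(-1, Function('I')(22))) = Add(Add(7, Pow(1186, Rational(1, 2))), Mul(-1, 22)) = Add(Add(7, Pow(1186, Rational(1, 2))), -22) = Add(-15, Pow(1186, Rational(1, 2)))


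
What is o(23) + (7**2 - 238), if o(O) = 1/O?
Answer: -4346/23 ≈ -188.96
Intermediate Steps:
o(23) + (7**2 - 238) = 1/23 + (7**2 - 238) = 1/23 + (49 - 238) = 1/23 - 189 = -4346/23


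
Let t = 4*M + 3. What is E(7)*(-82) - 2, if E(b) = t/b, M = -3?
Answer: 724/7 ≈ 103.43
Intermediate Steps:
t = -9 (t = 4*(-3) + 3 = -12 + 3 = -9)
E(b) = -9/b
E(7)*(-82) - 2 = -9/7*(-82) - 2 = 738/7 - 2 = 724/7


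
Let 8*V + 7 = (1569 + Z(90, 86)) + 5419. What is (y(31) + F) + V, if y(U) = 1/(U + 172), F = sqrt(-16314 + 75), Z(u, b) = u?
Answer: 1435421/1624 + I*sqrt(16239) ≈ 883.88 + 127.43*I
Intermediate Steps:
F = I*sqrt(16239) (F = sqrt(-16239) = I*sqrt(16239) ≈ 127.43*I)
V = 7071/8 (V = -7/8 + ((1569 + 90) + 5419)/8 = -7/8 + (1659 + 5419)/8 = -7/8 + (1/8)*7078 = -7/8 + 3539/4 = 7071/8 ≈ 883.88)
y(U) = 1/(172 + U)
(y(31) + F) + V = (1/(172 + 31) + I*sqrt(16239)) + 7071/8 = (1/203 + I*sqrt(16239)) + 7071/8 = 1435421/1624 + I*sqrt(16239)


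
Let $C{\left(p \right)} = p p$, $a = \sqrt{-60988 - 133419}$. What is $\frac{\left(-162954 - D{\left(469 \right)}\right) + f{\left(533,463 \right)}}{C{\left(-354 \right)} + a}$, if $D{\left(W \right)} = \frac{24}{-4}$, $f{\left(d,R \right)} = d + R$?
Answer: $- \frac{2899310976}{2243470609} + \frac{23136 i \sqrt{194407}}{2243470609} \approx -1.2923 + 0.004547 i$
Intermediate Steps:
$f{\left(d,R \right)} = R + d$
$D{\left(W \right)} = -6$ ($D{\left(W \right)} = 24 \left(- \frac{1}{4}\right) = -6$)
$a = i \sqrt{194407}$ ($a = \sqrt{-194407} = i \sqrt{194407} \approx 440.92 i$)
$C{\left(p \right)} = p^{2}$
$\frac{\left(-162954 - D{\left(469 \right)}\right) + f{\left(533,463 \right)}}{C{\left(-354 \right)} + a} = \frac{\left(-162954 - -6\right) + \left(463 + 533\right)}{\left(-354\right)^{2} + i \sqrt{194407}} = \frac{\left(-162954 + 6\right) + 996}{125316 + i \sqrt{194407}} = \frac{-162948 + 996}{125316 + i \sqrt{194407}} = - \frac{161952}{125316 + i \sqrt{194407}}$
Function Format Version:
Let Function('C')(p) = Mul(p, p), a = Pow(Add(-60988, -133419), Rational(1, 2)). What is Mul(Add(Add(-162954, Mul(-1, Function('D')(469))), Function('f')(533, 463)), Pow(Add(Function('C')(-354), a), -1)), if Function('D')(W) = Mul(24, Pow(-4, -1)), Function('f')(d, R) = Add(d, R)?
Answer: Add(Rational(-2899310976, 2243470609), Mul(Rational(23136, 2243470609), I, Pow(194407, Rational(1, 2)))) ≈ Add(-1.2923, Mul(0.0045470, I))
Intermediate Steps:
Function('f')(d, R) = Add(R, d)
Function('D')(W) = -6 (Function('D')(W) = Mul(24, Rational(-1, 4)) = -6)
a = Mul(I, Pow(194407, Rational(1, 2))) (a = Pow(-194407, Rational(1, 2)) = Mul(I, Pow(194407, Rational(1, 2))) ≈ Mul(440.92, I))
Function('C')(p) = Pow(p, 2)
Mul(Add(Add(-162954, Mul(-1, Function('D')(469))), Function('f')(533, 463)), Pow(Add(Function('C')(-354), a), -1)) = Mul(Add(Add(-162954, Mul(-1, -6)), Add(463, 533)), Pow(Add(Pow(-354, 2), Mul(I, Pow(194407, Rational(1, 2)))), -1)) = Mul(Add(Add(-162954, 6), 996), Pow(Add(125316, Mul(I, Pow(194407, Rational(1, 2)))), -1)) = Mul(Add(-162948, 996), Pow(Add(125316, Mul(I, Pow(194407, Rational(1, 2)))), -1)) = Mul(-161952, Pow(Add(125316, Mul(I, Pow(194407, Rational(1, 2)))), -1))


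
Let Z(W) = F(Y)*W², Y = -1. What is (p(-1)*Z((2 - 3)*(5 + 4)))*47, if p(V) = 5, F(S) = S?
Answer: -19035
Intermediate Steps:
Z(W) = -W²
(p(-1)*Z((2 - 3)*(5 + 4)))*47 = (5*(-((2 - 3)*(5 + 4))²))*47 = (5*(-(-1*9)²))*47 = (5*(-1*(-9)²))*47 = (5*(-1*81))*47 = (5*(-81))*47 = -405*47 = -19035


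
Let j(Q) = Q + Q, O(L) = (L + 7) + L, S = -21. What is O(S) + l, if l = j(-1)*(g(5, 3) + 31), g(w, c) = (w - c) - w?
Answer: -91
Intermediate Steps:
g(w, c) = -c
O(L) = 7 + 2*L (O(L) = (7 + L) + L = 7 + 2*L)
j(Q) = 2*Q
l = -56 (l = (2*(-1))*(-1*3 + 31) = -2*(-3 + 31) = -2*28 = -56)
O(S) + l = (7 + 2*(-21)) - 56 = (7 - 42) - 56 = -35 - 56 = -91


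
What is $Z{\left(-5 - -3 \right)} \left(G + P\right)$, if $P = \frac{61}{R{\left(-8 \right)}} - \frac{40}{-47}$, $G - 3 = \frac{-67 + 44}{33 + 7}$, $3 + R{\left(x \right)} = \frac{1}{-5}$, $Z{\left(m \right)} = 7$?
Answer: $- \frac{415499}{3760} \approx -110.51$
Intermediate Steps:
$R{\left(x \right)} = - \frac{16}{5}$ ($R{\left(x \right)} = -3 + \frac{1}{-5} = -3 - \frac{1}{5} = - \frac{16}{5}$)
$G = \frac{97}{40}$ ($G = 3 + \frac{-67 + 44}{33 + 7} = 3 - \frac{23}{40} = \frac{97}{40} \approx 2.425$)
$P = - \frac{13695}{752}$ ($P = \frac{61}{- \frac{16}{5}} - \frac{40}{-47} = 61 \left(- \frac{5}{16}\right) - - \frac{40}{47} = - \frac{305}{16} + \frac{40}{47} = - \frac{13695}{752} \approx -18.211$)
$Z{\left(-5 - -3 \right)} \left(G + P\right) = 7 \left(\frac{97}{40} - \frac{13695}{752}\right) = 7 \left(- \frac{59357}{3760}\right) = - \frac{415499}{3760}$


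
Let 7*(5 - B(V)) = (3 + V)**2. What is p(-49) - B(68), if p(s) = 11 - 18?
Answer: 4957/7 ≈ 708.14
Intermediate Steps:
p(s) = -7
B(V) = 5 - (3 + V)**2/7
p(-49) - B(68) = -7 - (5 - (3 + 68)**2/7) = -7 - (5 - 1/7*71**2) = -7 - (5 - 1/7*5041) = -7 - (5 - 5041/7) = -7 - 1*(-5006/7) = -7 + 5006/7 = 4957/7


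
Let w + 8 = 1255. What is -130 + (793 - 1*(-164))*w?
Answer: 1193249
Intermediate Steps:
w = 1247 (w = -8 + 1255 = 1247)
-130 + (793 - 1*(-164))*w = -130 + (793 - 1*(-164))*1247 = -130 + (793 + 164)*1247 = -130 + 957*1247 = -130 + 1193379 = 1193249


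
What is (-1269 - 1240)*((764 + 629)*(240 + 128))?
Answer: -1286173616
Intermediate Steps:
(-1269 - 1240)*((764 + 629)*(240 + 128)) = -3495037*368 = -2509*512624 = -1286173616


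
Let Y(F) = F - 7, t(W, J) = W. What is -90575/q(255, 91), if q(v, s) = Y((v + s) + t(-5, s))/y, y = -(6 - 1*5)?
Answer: 90575/334 ≈ 271.18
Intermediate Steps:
Y(F) = -7 + F
y = -1 (y = -(6 - 5) = -1*1 = -1)
q(v, s) = 12 - s - v (q(v, s) = (-7 + ((v + s) - 5))/(-1) = (-7 + ((s + v) - 5))*(-1) = (-7 + (-5 + s + v))*(-1) = (-12 + s + v)*(-1) = 12 - s - v)
-90575/q(255, 91) = -90575/(12 - 1*91 - 1*255) = -90575/(12 - 91 - 255) = -90575/(-334) = -90575*(-1/334) = 90575/334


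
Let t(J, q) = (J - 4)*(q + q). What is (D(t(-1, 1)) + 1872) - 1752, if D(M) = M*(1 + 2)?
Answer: 90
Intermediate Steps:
t(J, q) = 2*q*(-4 + J) (t(J, q) = (-4 + J)*(2*q) = 2*q*(-4 + J))
D(M) = 3*M (D(M) = M*3 = 3*M)
(D(t(-1, 1)) + 1872) - 1752 = (3*(2*1*(-4 - 1)) + 1872) - 1752 = (3*(2*1*(-5)) + 1872) - 1752 = (3*(-10) + 1872) - 1752 = (-30 + 1872) - 1752 = 1842 - 1752 = 90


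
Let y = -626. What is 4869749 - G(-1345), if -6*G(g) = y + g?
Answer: 9738841/2 ≈ 4.8694e+6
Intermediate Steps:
G(g) = 313/3 - g/6 (G(g) = -(-626 + g)/6 = 313/3 - g/6)
4869749 - G(-1345) = 4869749 - (313/3 - ⅙*(-1345)) = 4869749 - (313/3 + 1345/6) = 4869749 - 1*657/2 = 4869749 - 657/2 = 9738841/2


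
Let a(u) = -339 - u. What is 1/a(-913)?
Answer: 1/574 ≈ 0.0017422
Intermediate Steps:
1/a(-913) = 1/(-339 - 1*(-913)) = 1/(-339 + 913) = 1/574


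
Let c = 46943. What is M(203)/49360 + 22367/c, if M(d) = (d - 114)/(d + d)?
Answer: 448242436647/940745230880 ≈ 0.47648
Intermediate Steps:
M(d) = (-114 + d)/(2*d) (M(d) = (-114 + d)/((2*d)) = (-114 + d)*(1/(2*d)) = (-114 + d)/(2*d))
M(203)/49360 + 22367/c = ((1/2)*(-114 + 203)/203)/49360 + 22367/46943 = ((1/2)*(1/203)*89)*(1/49360) + 22367*(1/46943) = (89/406)*(1/49360) + 22367/46943 = 89/20040160 + 22367/46943 = 448242436647/940745230880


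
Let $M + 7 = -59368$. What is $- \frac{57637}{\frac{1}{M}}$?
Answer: $3422196875$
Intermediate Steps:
$M = -59375$ ($M = -7 - 59368 = -59375$)
$- \frac{57637}{\frac{1}{M}} = - \frac{57637}{\frac{1}{-59375}} = - \frac{57637}{- \frac{1}{59375}} = \left(-57637\right) \left(-59375\right) = 3422196875$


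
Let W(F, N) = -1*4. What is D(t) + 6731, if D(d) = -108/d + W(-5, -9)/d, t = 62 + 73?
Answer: 908573/135 ≈ 6730.2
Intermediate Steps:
W(F, N) = -4
t = 135
D(d) = -112/d (D(d) = -108/d - 4/d = -112/d)
D(t) + 6731 = -112/135 + 6731 = 908573/135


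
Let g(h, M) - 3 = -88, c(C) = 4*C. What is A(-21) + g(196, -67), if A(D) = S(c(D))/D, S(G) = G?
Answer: -81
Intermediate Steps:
g(h, M) = -85 (g(h, M) = 3 - 88 = -85)
A(D) = 4 (A(D) = (4*D)/D = 4)
A(-21) + g(196, -67) = 4 - 85 = -81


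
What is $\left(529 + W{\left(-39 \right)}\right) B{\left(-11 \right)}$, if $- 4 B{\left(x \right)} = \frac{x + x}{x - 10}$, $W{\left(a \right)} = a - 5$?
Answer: $- \frac{5335}{42} \approx -127.02$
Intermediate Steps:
$W{\left(a \right)} = -5 + a$ ($W{\left(a \right)} = a - 5 = -5 + a$)
$B{\left(x \right)} = - \frac{x}{2 \left(-10 + x\right)}$ ($B{\left(x \right)} = - \frac{\left(x + x\right) \frac{1}{x - 10}}{4} = - \frac{2 x \frac{1}{-10 + x}}{4} = - \frac{x}{2 \left(-10 + x\right)}$)
$\left(529 + W{\left(-39 \right)}\right) B{\left(-11 \right)} = \left(529 - 44\right) \left(\left(-1\right) \left(-11\right) \frac{1}{-20 + 2 \left(-11\right)}\right) = \left(529 - 44\right) \left(\left(-1\right) \left(-11\right) \frac{1}{-20 - 22}\right) = 485 \left(\left(-1\right) \left(-11\right) \frac{1}{-42}\right) = 485 \left(\left(-1\right) \left(-11\right) \left(- \frac{1}{42}\right)\right) = 485 \left(- \frac{11}{42}\right) = - \frac{5335}{42}$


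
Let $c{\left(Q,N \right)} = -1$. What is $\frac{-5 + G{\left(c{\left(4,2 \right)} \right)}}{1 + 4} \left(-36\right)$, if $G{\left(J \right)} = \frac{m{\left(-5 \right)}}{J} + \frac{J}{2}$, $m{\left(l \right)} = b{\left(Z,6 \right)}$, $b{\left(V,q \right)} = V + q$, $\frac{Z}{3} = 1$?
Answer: $\frac{522}{5} \approx 104.4$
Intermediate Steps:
$Z = 3$ ($Z = 3 \cdot 1 = 3$)
$m{\left(l \right)} = 9$ ($m{\left(l \right)} = 3 + 6 = 9$)
$G{\left(J \right)} = \frac{J}{2} + \frac{9}{J}$ ($G{\left(J \right)} = \frac{9}{J} + \frac{J}{2} = \frac{J}{2} + \frac{9}{J}$)
$\frac{-5 + G{\left(c{\left(4,2 \right)} \right)}}{1 + 4} \left(-36\right) = \frac{-5 + \left(\frac{1}{2} \left(-1\right) + \frac{9}{-1}\right)}{1 + 4} \left(-36\right) = \frac{-5 + \left(- \frac{1}{2} + 9 \left(-1\right)\right)}{5} \left(-36\right) = \left(-5 - \frac{19}{2}\right) \frac{1}{5} \left(-36\right) = \left(- \frac{29}{2}\right) \frac{1}{5} \left(-36\right) = \left(- \frac{29}{10}\right) \left(-36\right) = \frac{522}{5}$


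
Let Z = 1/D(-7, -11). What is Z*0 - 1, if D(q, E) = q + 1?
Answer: -1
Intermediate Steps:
D(q, E) = 1 + q
Z = -1/6 (Z = 1/(1 - 7) = 1/(-6) = -1/6 ≈ -0.16667)
Z*0 - 1 = -1/6*0 - 1 = 0 - 1 = -1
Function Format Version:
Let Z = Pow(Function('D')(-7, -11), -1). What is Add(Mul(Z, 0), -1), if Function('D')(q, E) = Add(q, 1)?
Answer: -1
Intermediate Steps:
Function('D')(q, E) = Add(1, q)
Z = Rational(-1, 6) (Z = Pow(Add(1, -7), -1) = Pow(-6, -1) = Rational(-1, 6) ≈ -0.16667)
Add(Mul(Z, 0), -1) = Add(Mul(Rational(-1, 6), 0), -1) = Add(0, -1) = -1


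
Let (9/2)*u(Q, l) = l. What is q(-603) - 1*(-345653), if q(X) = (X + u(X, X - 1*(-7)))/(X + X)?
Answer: 3751724281/10854 ≈ 3.4565e+5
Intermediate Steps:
u(Q, l) = 2*l/9
q(X) = (14/9 + 11*X/9)/(2*X) (q(X) = (X + 2*(X - 1*(-7))/9)/(X + X) = (X + 2*(X + 7)/9)/((2*X)) = (X + 2*(7 + X)/9)*(1/(2*X)) = (X + (14/9 + 2*X/9))*(1/(2*X)) = (14/9 + 11*X/9)*(1/(2*X)) = (14/9 + 11*X/9)/(2*X))
q(-603) - 1*(-345653) = (1/18)*(14 + 11*(-603))/(-603) - 1*(-345653) = (1/18)*(-1/603)*(14 - 6633) + 345653 = (1/18)*(-1/603)*(-6619) + 345653 = 6619/10854 + 345653 = 3751724281/10854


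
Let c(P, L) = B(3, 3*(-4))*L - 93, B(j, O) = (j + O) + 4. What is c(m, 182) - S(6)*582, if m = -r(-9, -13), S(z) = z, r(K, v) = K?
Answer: -4495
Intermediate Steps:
B(j, O) = 4 + O + j (B(j, O) = (O + j) + 4 = 4 + O + j)
m = 9 (m = -1*(-9) = 9)
c(P, L) = -93 - 5*L (c(P, L) = (4 + 3*(-4) + 3)*L - 93 = (4 - 12 + 3)*L - 93 = -5*L - 93 = -93 - 5*L)
c(m, 182) - S(6)*582 = (-93 - 5*182) - 6*582 = (-93 - 910) - 1*3492 = -1003 - 3492 = -4495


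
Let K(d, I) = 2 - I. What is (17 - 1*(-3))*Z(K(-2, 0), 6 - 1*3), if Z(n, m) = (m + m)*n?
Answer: 240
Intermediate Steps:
Z(n, m) = 2*m*n (Z(n, m) = (2*m)*n = 2*m*n)
(17 - 1*(-3))*Z(K(-2, 0), 6 - 1*3) = (17 - 1*(-3))*(2*(6 - 1*3)*(2 - 1*0)) = (17 + 3)*(2*(6 - 3)*(2 + 0)) = 20*(2*3*2) = 20*12 = 240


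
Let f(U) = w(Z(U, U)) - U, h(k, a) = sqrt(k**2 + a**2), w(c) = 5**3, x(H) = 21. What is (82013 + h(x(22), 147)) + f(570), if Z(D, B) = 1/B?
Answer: 81568 + 105*sqrt(2) ≈ 81717.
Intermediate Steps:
w(c) = 125
h(k, a) = sqrt(a**2 + k**2)
f(U) = 125 - U
(82013 + h(x(22), 147)) + f(570) = (82013 + sqrt(147**2 + 21**2)) + (125 - 1*570) = (82013 + sqrt(21609 + 441)) + (125 - 570) = (82013 + sqrt(22050)) - 445 = (82013 + 105*sqrt(2)) - 445 = 81568 + 105*sqrt(2)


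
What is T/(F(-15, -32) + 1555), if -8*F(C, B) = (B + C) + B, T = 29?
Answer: 232/12519 ≈ 0.018532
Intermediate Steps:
F(C, B) = -B/4 - C/8 (F(C, B) = -((B + C) + B)/8 = -(C + 2*B)/8 = -B/4 - C/8)
T/(F(-15, -32) + 1555) = 29/((-¼*(-32) - ⅛*(-15)) + 1555) = 29/((8 + 15/8) + 1555) = 29/(79/8 + 1555) = 29/(12519/8) = 29*(8/12519) = 232/12519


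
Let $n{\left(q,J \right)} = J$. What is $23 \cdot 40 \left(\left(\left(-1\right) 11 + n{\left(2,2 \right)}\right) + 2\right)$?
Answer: $-6440$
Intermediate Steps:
$23 \cdot 40 \left(\left(\left(-1\right) 11 + n{\left(2,2 \right)}\right) + 2\right) = 23 \cdot 40 \left(\left(\left(-1\right) 11 + 2\right) + 2\right) = 920 \left(\left(-11 + 2\right) + 2\right) = 920 \left(-9 + 2\right) = 920 \left(-7\right) = -6440$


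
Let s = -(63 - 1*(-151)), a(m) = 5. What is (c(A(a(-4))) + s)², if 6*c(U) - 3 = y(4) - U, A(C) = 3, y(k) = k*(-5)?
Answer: 425104/9 ≈ 47234.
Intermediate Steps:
y(k) = -5*k
c(U) = -17/6 - U/6 (c(U) = ½ + (-5*4 - U)/6 = ½ + (-20 - U)/6 = ½ + (-10/3 - U/6) = -17/6 - U/6)
s = -214 (s = -(63 + 151) = -1*214 = -214)
(c(A(a(-4))) + s)² = ((-17/6 - ⅙*3) - 214)² = ((-17/6 - ½) - 214)² = (-10/3 - 214)² = (-652/3)² = 425104/9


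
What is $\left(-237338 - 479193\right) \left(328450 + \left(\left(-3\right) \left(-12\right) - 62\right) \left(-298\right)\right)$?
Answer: $-240896289138$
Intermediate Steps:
$\left(-237338 - 479193\right) \left(328450 + \left(\left(-3\right) \left(-12\right) - 62\right) \left(-298\right)\right) = - 716531 \left(328450 + \left(36 - 62\right) \left(-298\right)\right) = - 716531 \left(328450 - -7748\right) = - 716531 \left(328450 + 7748\right) = \left(-716531\right) 336198 = -240896289138$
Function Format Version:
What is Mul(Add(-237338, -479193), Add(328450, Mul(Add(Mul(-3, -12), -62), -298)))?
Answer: -240896289138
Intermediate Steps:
Mul(Add(-237338, -479193), Add(328450, Mul(Add(Mul(-3, -12), -62), -298))) = Mul(-716531, Add(328450, Mul(Add(36, -62), -298))) = Mul(-716531, Add(328450, Mul(-26, -298))) = Mul(-716531, Add(328450, 7748)) = Mul(-716531, 336198) = -240896289138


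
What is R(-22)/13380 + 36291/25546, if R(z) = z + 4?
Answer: 20213073/14241895 ≈ 1.4193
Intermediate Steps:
R(z) = 4 + z
R(-22)/13380 + 36291/25546 = (4 - 22)/13380 + 36291/25546 = -18*1/13380 + 36291*(1/25546) = -3/2230 + 36291/25546 = 20213073/14241895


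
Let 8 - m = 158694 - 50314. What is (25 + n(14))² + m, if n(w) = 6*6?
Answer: -104651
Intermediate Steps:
n(w) = 36
m = -108372 (m = 8 - (158694 - 50314) = 8 - 1*108380 = 8 - 108380 = -108372)
(25 + n(14))² + m = (25 + 36)² - 108372 = 61² - 108372 = 3721 - 108372 = -104651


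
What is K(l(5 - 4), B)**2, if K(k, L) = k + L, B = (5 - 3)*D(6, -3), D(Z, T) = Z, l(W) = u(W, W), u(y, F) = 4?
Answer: 256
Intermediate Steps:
l(W) = 4
B = 12 (B = (5 - 3)*6 = 2*6 = 12)
K(k, L) = L + k
K(l(5 - 4), B)**2 = (12 + 4)**2 = 16**2 = 256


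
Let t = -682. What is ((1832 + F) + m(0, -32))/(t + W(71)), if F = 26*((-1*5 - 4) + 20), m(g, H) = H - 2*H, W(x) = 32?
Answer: -43/13 ≈ -3.3077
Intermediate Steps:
m(g, H) = -H
F = 286 (F = 26*((-5 - 4) + 20) = 26*(-9 + 20) = 26*11 = 286)
((1832 + F) + m(0, -32))/(t + W(71)) = ((1832 + 286) - 1*(-32))/(-682 + 32) = (2118 + 32)/(-650) = 2150*(-1/650) = -43/13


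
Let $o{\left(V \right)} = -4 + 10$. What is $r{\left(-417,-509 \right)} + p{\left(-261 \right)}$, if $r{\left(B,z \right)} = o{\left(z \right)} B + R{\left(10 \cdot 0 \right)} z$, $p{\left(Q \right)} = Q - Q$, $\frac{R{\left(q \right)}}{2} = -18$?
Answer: $15822$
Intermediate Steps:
$R{\left(q \right)} = -36$ ($R{\left(q \right)} = 2 \left(-18\right) = -36$)
$o{\left(V \right)} = 6$
$p{\left(Q \right)} = 0$
$r{\left(B,z \right)} = - 36 z + 6 B$ ($r{\left(B,z \right)} = 6 B - 36 z = - 36 z + 6 B$)
$r{\left(-417,-509 \right)} + p{\left(-261 \right)} = \left(\left(-36\right) \left(-509\right) + 6 \left(-417\right)\right) + 0 = \left(18324 - 2502\right) + 0 = 15822 + 0 = 15822$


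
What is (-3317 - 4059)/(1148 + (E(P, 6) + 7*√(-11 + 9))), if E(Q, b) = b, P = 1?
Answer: -4255952/665907 + 25816*I*√2/665907 ≈ -6.3912 + 0.054826*I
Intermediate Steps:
(-3317 - 4059)/(1148 + (E(P, 6) + 7*√(-11 + 9))) = (-3317 - 4059)/(1148 + (6 + 7*√(-11 + 9))) = -7376/(1148 + (6 + 7*√(-2))) = -7376/(1148 + (6 + 7*(I*√2))) = -7376/(1148 + (6 + 7*I*√2)) = -7376/(1154 + 7*I*√2)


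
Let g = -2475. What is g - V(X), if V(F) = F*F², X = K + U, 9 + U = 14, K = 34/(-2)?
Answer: -747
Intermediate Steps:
K = -17 (K = 34*(-½) = -17)
U = 5 (U = -9 + 14 = 5)
X = -12 (X = -17 + 5 = -12)
V(F) = F³
g - V(X) = -2475 - 1*(-12)³ = -2475 - 1*(-1728) = -2475 + 1728 = -747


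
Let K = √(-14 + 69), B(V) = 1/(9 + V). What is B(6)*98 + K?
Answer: 98/15 + √55 ≈ 13.950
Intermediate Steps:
K = √55 ≈ 7.4162
B(6)*98 + K = 98/(9 + 6) + √55 = 98/15 + √55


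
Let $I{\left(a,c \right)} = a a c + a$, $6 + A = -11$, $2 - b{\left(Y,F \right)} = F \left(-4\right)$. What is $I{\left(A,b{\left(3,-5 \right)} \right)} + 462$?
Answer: $-4757$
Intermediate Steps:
$b{\left(Y,F \right)} = 2 + 4 F$ ($b{\left(Y,F \right)} = 2 - F \left(-4\right) = 2 - - 4 F = 2 + 4 F$)
$A = -17$ ($A = -6 - 11 = -17$)
$I{\left(a,c \right)} = a + c a^{2}$ ($I{\left(a,c \right)} = a^{2} c + a = c a^{2} + a = a + c a^{2}$)
$I{\left(A,b{\left(3,-5 \right)} \right)} + 462 = - 17 \left(1 - 17 \left(2 + 4 \left(-5\right)\right)\right) + 462 = - 17 \left(1 - 17 \left(2 - 20\right)\right) + 462 = - 17 \left(1 - -306\right) + 462 = - 17 \left(1 + 306\right) + 462 = \left(-17\right) 307 + 462 = -5219 + 462 = -4757$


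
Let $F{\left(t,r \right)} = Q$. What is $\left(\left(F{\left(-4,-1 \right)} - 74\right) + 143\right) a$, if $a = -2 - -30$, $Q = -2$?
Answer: $1876$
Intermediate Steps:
$F{\left(t,r \right)} = -2$
$a = 28$ ($a = -2 + 30 = 28$)
$\left(\left(F{\left(-4,-1 \right)} - 74\right) + 143\right) a = \left(\left(-2 - 74\right) + 143\right) 28 = \left(-76 + 143\right) 28 = 67 \cdot 28 = 1876$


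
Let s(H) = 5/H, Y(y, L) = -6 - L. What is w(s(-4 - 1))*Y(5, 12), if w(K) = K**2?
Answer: -18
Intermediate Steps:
w(s(-4 - 1))*Y(5, 12) = (5/(-4 - 1))**2*(-6 - 1*12) = (5/(-5))**2*(-6 - 12) = (5*(-1/5))**2*(-18) = (-1)**2*(-18) = 1*(-18) = -18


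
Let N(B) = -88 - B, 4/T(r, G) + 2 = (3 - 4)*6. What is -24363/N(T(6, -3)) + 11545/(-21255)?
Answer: 206730151/743925 ≈ 277.89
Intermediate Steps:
T(r, G) = -½ (T(r, G) = 4/(-2 + (3 - 4)*6) = 4/(-2 - 1*6) = 4/(-2 - 6) = 4/(-8) = 4*(-⅛) = -½)
-24363/N(T(6, -3)) + 11545/(-21255) = -24363/(-88 - 1*(-½)) + 11545/(-21255) = -24363/(-88 + ½) + 11545*(-1/21255) = -24363/(-175/2) - 2309/4251 = -24363*(-2/175) - 2309/4251 = 48726/175 - 2309/4251 = 206730151/743925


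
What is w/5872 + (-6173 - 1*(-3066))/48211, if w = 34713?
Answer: 1655304139/283094992 ≈ 5.8472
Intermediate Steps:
w/5872 + (-6173 - 1*(-3066))/48211 = 34713/5872 + (-6173 - 1*(-3066))/48211 = 34713*(1/5872) + (-6173 + 3066)*(1/48211) = 34713/5872 - 3107*1/48211 = 34713/5872 - 3107/48211 = 1655304139/283094992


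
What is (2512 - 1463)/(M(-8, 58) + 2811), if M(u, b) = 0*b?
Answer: 1049/2811 ≈ 0.37318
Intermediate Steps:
M(u, b) = 0
(2512 - 1463)/(M(-8, 58) + 2811) = (2512 - 1463)/(0 + 2811) = 1049/2811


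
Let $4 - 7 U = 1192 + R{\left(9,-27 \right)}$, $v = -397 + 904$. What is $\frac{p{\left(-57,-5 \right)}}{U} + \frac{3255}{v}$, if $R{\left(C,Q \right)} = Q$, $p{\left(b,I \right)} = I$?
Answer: $\frac{1265600}{196209} \approx 6.4503$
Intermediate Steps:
$v = 507$
$U = - \frac{1161}{7}$ ($U = \frac{4}{7} - \frac{1192 - 27}{7} = \frac{4}{7} - \frac{1165}{7} = - \frac{1161}{7} \approx -165.86$)
$\frac{p{\left(-57,-5 \right)}}{U} + \frac{3255}{v} = - \frac{5}{- \frac{1161}{7}} + \frac{3255}{507} = \left(-5\right) \left(- \frac{7}{1161}\right) + 3255 \cdot \frac{1}{507} = \frac{35}{1161} + \frac{1085}{169} = \frac{1265600}{196209}$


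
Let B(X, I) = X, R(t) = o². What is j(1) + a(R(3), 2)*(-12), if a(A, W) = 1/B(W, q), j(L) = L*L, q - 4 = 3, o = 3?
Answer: -5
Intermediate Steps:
q = 7 (q = 4 + 3 = 7)
R(t) = 9 (R(t) = 3² = 9)
j(L) = L²
a(A, W) = 1/W
j(1) + a(R(3), 2)*(-12) = 1² - 12/2 = 1 + (½)*(-12) = 1 - 6 = -5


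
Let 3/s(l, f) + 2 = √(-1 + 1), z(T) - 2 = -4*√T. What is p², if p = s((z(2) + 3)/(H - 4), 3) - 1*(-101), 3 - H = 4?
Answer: 39601/4 ≈ 9900.3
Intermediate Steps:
z(T) = 2 - 4*√T
H = -1 (H = 3 - 1*4 = 3 - 4 = -1)
s(l, f) = -3/2 (s(l, f) = 3/(-2 + √(-1 + 1)) = 3/(-2 + √0) = 3/(-2 + 0) = 3/(-2) = 3*(-½) = -3/2)
p = 199/2 (p = -3/2 - 1*(-101) = -3/2 + 101 = 199/2 ≈ 99.500)
p² = (199/2)² = 39601/4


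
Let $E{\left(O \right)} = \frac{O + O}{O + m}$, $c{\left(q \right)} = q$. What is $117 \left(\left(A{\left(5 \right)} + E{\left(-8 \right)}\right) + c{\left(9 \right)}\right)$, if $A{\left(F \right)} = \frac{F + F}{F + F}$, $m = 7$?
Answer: $3042$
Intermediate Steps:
$E{\left(O \right)} = \frac{2 O}{7 + O}$ ($E{\left(O \right)} = \frac{O + O}{O + 7} = \frac{2 O}{7 + O}$)
$A{\left(F \right)} = 1$ ($A{\left(F \right)} = \frac{2 F}{2 F} = 2 F \frac{1}{2 F} = 1$)
$117 \left(\left(A{\left(5 \right)} + E{\left(-8 \right)}\right) + c{\left(9 \right)}\right) = 117 \left(\left(1 + 2 \left(-8\right) \frac{1}{7 - 8}\right) + 9\right) = 117 \left(\left(1 + 2 \left(-8\right) \frac{1}{-1}\right) + 9\right) = 117 \left(\left(1 + 2 \left(-8\right) \left(-1\right)\right) + 9\right) = 117 \left(\left(1 + 16\right) + 9\right) = 117 \left(17 + 9\right) = 117 \cdot 26 = 3042$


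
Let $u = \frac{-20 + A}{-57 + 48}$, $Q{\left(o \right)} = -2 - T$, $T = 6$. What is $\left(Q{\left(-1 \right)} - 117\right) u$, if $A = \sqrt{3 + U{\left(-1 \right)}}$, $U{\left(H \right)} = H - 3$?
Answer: $- \frac{2500}{9} + \frac{125 i}{9} \approx -277.78 + 13.889 i$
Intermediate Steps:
$Q{\left(o \right)} = -8$ ($Q{\left(o \right)} = -2 - 6 = -8$)
$U{\left(H \right)} = -3 + H$
$A = i$ ($A = \sqrt{3 - 4} = \sqrt{-1} = i \approx 1.0 i$)
$u = \frac{20}{9} - \frac{i}{9}$ ($u = \frac{-20 + i}{-57 + 48} = \frac{-20 + i}{-9} = \left(-20 + i\right) \left(- \frac{1}{9}\right) = \frac{20}{9} - \frac{i}{9} \approx 2.2222 - 0.11111 i$)
$\left(Q{\left(-1 \right)} - 117\right) u = \left(-8 - 117\right) \left(\frac{20}{9} - \frac{i}{9}\right) = - 125 \left(\frac{20}{9} - \frac{i}{9}\right) = - \frac{2500}{9} + \frac{125 i}{9}$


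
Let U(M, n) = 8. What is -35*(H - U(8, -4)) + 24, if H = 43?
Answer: -1201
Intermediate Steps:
-35*(H - U(8, -4)) + 24 = -35*(43 - 1*8) + 24 = -35*(43 - 8) + 24 = -35*35 + 24 = -1225 + 24 = -1201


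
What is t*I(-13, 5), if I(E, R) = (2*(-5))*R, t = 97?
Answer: -4850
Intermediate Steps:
I(E, R) = -10*R
t*I(-13, 5) = 97*(-10*5) = 97*(-50) = -4850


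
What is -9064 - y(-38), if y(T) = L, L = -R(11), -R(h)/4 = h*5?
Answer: -9284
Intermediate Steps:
R(h) = -20*h (R(h) = -4*h*5 = -20*h)
L = 220 (L = -(-20)*11 = -1*(-220) = 220)
y(T) = 220
-9064 - y(-38) = -9064 - 1*220 = -9064 - 220 = -9284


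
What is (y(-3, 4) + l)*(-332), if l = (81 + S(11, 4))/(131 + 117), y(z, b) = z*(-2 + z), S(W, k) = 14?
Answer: -316645/62 ≈ -5107.2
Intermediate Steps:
l = 95/248 (l = (81 + 14)/(131 + 117) = 95/248 ≈ 0.38306)
(y(-3, 4) + l)*(-332) = (-3*(-2 - 3) + 95/248)*(-332) = (-3*(-5) + 95/248)*(-332) = (15 + 95/248)*(-332) = (3815/248)*(-332) = -316645/62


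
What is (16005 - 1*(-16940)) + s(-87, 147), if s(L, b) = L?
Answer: 32858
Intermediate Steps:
(16005 - 1*(-16940)) + s(-87, 147) = (16005 - 1*(-16940)) - 87 = (16005 + 16940) - 87 = 32945 - 87 = 32858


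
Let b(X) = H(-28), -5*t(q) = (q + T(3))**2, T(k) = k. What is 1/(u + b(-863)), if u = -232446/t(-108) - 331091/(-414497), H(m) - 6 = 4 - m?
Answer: 304655295/43936309649 ≈ 0.0069340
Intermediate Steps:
H(m) = 10 - m (H(m) = 6 + (4 - m) = 10 - m)
t(q) = -(3 + q)**2/5 (t(q) = -(q + 3)**2/5 = -(3 + q)**2/5)
b(X) = 38 (b(X) = 10 - 1*(-28) = 10 + 28 = 38)
u = 32359408439/304655295 (u = -232446*(-5/(3 - 108)**2) - 331091/(-414497) = -232446/((-1/5*(-105)**2)) - 331091*(-1/414497) = -232446/((-1/5*11025)) + 331091/414497 = -232446/(-2205) + 331091/414497 = -232446*(-1/2205) + 331091/414497 = 77482/735 + 331091/414497 = 32359408439/304655295 ≈ 106.22)
1/(u + b(-863)) = 1/(32359408439/304655295 + 38) = 1/(43936309649/304655295) = 304655295/43936309649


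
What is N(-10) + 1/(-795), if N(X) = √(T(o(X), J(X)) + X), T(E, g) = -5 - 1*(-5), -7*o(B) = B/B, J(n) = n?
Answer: -1/795 + I*√10 ≈ -0.0012579 + 3.1623*I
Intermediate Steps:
o(B) = -⅐ (o(B) = -B/(7*B) = -⅐*1 = -⅐)
T(E, g) = 0 (T(E, g) = -5 + 5 = 0)
N(X) = √X (N(X) = √(0 + X) = √X)
N(-10) + 1/(-795) = √(-10) + 1/(-795) = I*√10 - 1/795 = -1/795 + I*√10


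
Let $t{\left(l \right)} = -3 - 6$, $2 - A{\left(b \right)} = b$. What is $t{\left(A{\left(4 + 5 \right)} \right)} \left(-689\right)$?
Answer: $6201$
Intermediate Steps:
$A{\left(b \right)} = 2 - b$
$t{\left(l \right)} = -9$ ($t{\left(l \right)} = -3 - 6 = -9$)
$t{\left(A{\left(4 + 5 \right)} \right)} \left(-689\right) = \left(-9\right) \left(-689\right) = 6201$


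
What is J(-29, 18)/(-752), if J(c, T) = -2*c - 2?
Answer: -7/94 ≈ -0.074468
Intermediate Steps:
J(c, T) = -2 - 2*c
J(-29, 18)/(-752) = (-2 - 2*(-29))/(-752) = (-2 + 58)*(-1/752) = 56*(-1/752) = -7/94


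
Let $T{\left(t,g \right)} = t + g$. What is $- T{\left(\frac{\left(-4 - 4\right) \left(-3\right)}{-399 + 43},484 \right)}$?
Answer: $- \frac{43070}{89} \approx -483.93$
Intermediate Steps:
$T{\left(t,g \right)} = g + t$
$- T{\left(\frac{\left(-4 - 4\right) \left(-3\right)}{-399 + 43},484 \right)} = - (484 + \frac{\left(-4 - 4\right) \left(-3\right)}{-399 + 43}) = - (484 + \frac{\left(-8\right) \left(-3\right)}{-356}) = - (484 - \frac{6}{89}) = \left(-1\right) \frac{43070}{89} = - \frac{43070}{89}$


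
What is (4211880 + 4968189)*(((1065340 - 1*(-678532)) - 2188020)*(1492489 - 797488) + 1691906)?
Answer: -2833718499412804698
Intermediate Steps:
(4211880 + 4968189)*(((1065340 - 1*(-678532)) - 2188020)*(1492489 - 797488) + 1691906) = 9180069*(((1065340 + 678532) - 2188020)*695001 + 1691906) = 9180069*((1743872 - 2188020)*695001 + 1691906) = 9180069*(-444148*695001 + 1691906) = 9180069*(-308683304148 + 1691906) = 9180069*(-308681612242) = -2833718499412804698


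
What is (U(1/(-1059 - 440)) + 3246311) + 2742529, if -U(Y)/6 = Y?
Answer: 8977271166/1499 ≈ 5.9888e+6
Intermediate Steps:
U(Y) = -6*Y
(U(1/(-1059 - 440)) + 3246311) + 2742529 = (-6/(-1059 - 440) + 3246311) + 2742529 = (-6/(-1499) + 3246311) + 2742529 = (-6*(-1/1499) + 3246311) + 2742529 = (6/1499 + 3246311) + 2742529 = 4866220195/1499 + 2742529 = 8977271166/1499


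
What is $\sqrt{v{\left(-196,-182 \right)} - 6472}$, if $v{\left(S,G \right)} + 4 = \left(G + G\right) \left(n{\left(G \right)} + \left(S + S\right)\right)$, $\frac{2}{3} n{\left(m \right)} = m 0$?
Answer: $2 \sqrt{34053} \approx 369.07$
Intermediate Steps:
$n{\left(m \right)} = 0$ ($n{\left(m \right)} = \frac{3 m 0}{2} = \frac{3}{2} \cdot 0 = 0$)
$v{\left(S,G \right)} = -4 + 4 G S$ ($v{\left(S,G \right)} = -4 + \left(G + G\right) \left(0 + \left(S + S\right)\right) = -4 + 2 G \left(0 + 2 S\right) = -4 + 2 G 2 S = -4 + 4 G S$)
$\sqrt{v{\left(-196,-182 \right)} - 6472} = \sqrt{\left(-4 + 4 \left(-182\right) \left(-196\right)\right) - 6472} = \sqrt{\left(-4 + 142688\right) + \left(-11970 + 5498\right)} = \sqrt{142684 - 6472} = \sqrt{136212} = 2 \sqrt{34053}$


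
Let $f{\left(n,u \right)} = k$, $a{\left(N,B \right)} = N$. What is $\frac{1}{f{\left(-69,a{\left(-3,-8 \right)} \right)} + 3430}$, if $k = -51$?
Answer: $\frac{1}{3379} \approx 0.00029595$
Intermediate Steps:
$f{\left(n,u \right)} = -51$
$\frac{1}{f{\left(-69,a{\left(-3,-8 \right)} \right)} + 3430} = \frac{1}{-51 + 3430} = \frac{1}{3379}$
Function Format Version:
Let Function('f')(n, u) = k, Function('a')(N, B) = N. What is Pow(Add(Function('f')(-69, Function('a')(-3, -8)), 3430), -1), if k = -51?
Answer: Rational(1, 3379) ≈ 0.00029595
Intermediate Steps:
Function('f')(n, u) = -51
Pow(Add(Function('f')(-69, Function('a')(-3, -8)), 3430), -1) = Pow(Add(-51, 3430), -1) = Pow(3379, -1) = Rational(1, 3379)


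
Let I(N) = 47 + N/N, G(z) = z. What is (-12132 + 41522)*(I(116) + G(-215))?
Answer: -4908130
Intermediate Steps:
I(N) = 48 (I(N) = 47 + 1 = 48)
(-12132 + 41522)*(I(116) + G(-215)) = (-12132 + 41522)*(48 - 215) = 29390*(-167) = -4908130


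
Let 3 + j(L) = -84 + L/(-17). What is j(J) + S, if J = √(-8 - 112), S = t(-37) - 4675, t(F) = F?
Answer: -4799 - 2*I*√30/17 ≈ -4799.0 - 0.64438*I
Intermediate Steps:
S = -4712 (S = -37 - 4675 = -4712)
J = 2*I*√30 (J = √(-120) = 2*I*√30 ≈ 10.954*I)
j(L) = -87 - L/17 (j(L) = -3 + (-84 + L/(-17)) = -3 + (-84 + L*(-1/17)) = -3 + (-84 - L/17) = -87 - L/17)
j(J) + S = (-87 - 2*I*√30/17) - 4712 = -4799 - 2*I*√30/17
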